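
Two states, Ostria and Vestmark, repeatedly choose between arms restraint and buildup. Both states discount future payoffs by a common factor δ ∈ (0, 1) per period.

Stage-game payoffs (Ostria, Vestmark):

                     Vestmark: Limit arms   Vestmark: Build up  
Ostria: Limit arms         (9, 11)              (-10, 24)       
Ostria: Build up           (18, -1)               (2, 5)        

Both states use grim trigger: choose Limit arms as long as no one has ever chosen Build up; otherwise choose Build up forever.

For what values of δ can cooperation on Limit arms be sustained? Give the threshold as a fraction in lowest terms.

Ostria's threshold: (18−9)/(18−2) = 9/16.
Vestmark's threshold: (24−11)/(24−5) = 13/19.
9/16 < 13/19, so Vestmark binds and δ* = 13/19.

13/19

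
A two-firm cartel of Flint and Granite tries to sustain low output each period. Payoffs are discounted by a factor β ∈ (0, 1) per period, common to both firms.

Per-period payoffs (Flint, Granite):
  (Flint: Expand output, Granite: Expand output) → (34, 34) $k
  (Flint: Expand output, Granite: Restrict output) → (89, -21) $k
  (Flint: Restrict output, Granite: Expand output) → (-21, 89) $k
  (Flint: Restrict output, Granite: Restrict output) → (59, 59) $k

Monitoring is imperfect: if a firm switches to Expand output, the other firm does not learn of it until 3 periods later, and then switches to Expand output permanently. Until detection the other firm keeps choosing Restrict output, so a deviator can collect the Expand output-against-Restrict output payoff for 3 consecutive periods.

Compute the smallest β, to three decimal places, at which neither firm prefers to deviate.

0.817

The best deviation is to choose Expand output for all 3 undetected periods, earning 89 each, then 34 forever once detected.
Deviation value: 89(1−β^3)/(1−β) + 34β^3/(1−β); cooperation value: 59/(1−β).
IC: 59 ≥ 89(1−β^3) + 34β^3 = 89 − 55β^3.
So β^3 ≥ 30/55 = 6/11, giving β ≥ (6/11)^(1/3) ≈ 0.817.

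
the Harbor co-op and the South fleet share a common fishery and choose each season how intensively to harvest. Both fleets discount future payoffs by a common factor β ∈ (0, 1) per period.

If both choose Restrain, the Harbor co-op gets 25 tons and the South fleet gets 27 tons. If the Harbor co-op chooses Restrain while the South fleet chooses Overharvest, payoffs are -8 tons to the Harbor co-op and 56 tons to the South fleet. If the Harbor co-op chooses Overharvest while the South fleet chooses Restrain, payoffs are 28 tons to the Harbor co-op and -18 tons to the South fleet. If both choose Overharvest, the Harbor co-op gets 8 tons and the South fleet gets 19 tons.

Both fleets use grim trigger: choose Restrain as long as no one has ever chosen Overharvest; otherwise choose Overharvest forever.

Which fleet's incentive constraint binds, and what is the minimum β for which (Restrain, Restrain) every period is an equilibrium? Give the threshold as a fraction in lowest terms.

the Harbor co-op's threshold: (28−25)/(28−8) = 3/20.
the South fleet's threshold: (56−27)/(56−19) = 29/37.
3/20 < 29/37, so the South fleet binds and β* = 29/37.

the South fleet; β ≥ 29/37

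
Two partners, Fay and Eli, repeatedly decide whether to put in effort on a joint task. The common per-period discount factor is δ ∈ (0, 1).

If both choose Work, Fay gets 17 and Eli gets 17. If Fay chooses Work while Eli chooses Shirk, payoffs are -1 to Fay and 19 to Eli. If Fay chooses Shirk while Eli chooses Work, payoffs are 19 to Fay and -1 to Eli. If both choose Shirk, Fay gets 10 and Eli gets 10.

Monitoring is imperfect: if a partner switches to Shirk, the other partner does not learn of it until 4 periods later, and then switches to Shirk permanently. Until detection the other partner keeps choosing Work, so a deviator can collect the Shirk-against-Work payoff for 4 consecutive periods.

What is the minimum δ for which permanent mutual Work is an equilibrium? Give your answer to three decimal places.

0.687

Deviating for the 4 undetected periods gains 19−17 = 2 per period over cooperation, then loses 17−10 = 7 per period forever once punishment starts.
Gain: 2(1 + δ + … + δ^3); loss: 7·δ^4/(1−δ).
No profitable deviation ⇔ 2(1−δ^4) ≤ 7·δ^4, i.e. δ^4 ≥ 2/(2+7) = 2/9.
Hence δ ≥ (2/9)^(1/4) ≈ 0.687.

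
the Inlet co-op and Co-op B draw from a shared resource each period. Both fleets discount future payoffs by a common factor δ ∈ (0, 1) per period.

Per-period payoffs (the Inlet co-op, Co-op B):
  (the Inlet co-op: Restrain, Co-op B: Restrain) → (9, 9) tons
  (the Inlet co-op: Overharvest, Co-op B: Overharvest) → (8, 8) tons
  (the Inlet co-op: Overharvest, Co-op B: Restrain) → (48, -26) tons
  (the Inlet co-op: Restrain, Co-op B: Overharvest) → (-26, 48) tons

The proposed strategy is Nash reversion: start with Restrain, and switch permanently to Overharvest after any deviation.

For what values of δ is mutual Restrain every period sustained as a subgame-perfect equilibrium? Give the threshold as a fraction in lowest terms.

Under grim trigger the critical discount factor is (T−C)/(T−P) with T = 48, C = 9, P = 8.
δ* = (48−9)/(48−8) = 39/40.

39/40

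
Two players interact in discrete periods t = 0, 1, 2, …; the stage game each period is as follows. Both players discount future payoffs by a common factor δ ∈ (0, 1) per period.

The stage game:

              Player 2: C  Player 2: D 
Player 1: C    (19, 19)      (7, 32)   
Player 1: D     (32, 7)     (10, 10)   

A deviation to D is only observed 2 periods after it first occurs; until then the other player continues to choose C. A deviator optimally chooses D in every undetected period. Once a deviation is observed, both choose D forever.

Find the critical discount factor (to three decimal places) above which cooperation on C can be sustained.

The best deviation is to choose D for all 2 undetected periods, earning 32 each, then 10 forever once detected.
Deviation value: 32(1−δ^2)/(1−δ) + 10δ^2/(1−δ); cooperation value: 19/(1−δ).
IC: 19 ≥ 32(1−δ^2) + 10δ^2 = 32 − 22δ^2.
So δ^2 ≥ 13/22, giving δ ≥ (13/22)^(1/2) ≈ 0.769.

0.769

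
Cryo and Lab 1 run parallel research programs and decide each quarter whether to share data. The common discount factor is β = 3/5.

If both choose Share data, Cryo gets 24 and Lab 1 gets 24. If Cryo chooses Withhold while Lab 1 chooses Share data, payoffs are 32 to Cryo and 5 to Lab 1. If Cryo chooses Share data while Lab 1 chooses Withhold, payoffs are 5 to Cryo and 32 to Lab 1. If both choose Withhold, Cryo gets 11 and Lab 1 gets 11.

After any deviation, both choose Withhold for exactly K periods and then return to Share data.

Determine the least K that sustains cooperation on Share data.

2

Need Σ_{k=1}^{K} β^k ≥ (32−24)/(24−11) = 0.6154 at β = 3/5.
At K = 1 the sum is 0.6000 < 0.6154; at K = 2 it is 0.9600 ≥ 0.6154.
So the minimum punishment length is K = 2.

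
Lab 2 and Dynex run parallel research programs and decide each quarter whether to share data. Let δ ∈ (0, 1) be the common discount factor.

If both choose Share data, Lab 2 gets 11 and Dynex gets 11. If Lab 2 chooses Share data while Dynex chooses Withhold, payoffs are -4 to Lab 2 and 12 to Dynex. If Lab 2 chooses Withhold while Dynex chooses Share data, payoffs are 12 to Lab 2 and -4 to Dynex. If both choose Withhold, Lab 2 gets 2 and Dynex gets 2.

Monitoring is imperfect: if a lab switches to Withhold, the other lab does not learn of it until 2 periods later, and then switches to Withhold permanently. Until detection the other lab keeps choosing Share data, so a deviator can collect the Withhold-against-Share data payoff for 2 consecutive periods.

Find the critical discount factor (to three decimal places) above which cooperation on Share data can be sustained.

A deviator earns 12 for 2 periods, then 2 forever; cooperating earns 11 forever. Multiplying the IC by (1−δ):
11 ≥ 12(1−δ^2) + 2δ^2, so 10·δ^2 ≥ 1 and δ^2 ≥ 1/10.
δ ≥ (1/10)^(1/2) ≈ 0.316.

0.316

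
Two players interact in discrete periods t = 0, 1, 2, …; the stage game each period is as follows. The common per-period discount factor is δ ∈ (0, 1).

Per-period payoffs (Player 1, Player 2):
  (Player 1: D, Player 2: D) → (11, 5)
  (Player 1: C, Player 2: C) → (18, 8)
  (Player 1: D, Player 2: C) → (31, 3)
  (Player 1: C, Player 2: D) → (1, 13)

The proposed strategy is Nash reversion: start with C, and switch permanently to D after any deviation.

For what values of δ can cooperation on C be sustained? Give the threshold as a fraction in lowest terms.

For Player 1: deviation gain 31−18 = 13, per-period punishment loss 18−11 = 7. IC gives δ ≥ 13/20.
For Player 2: gain 5, loss 3 per period, so δ ≥ 5/8.
The tighter constraint is Player 1's, so cooperation needs δ ≥ 13/20.

13/20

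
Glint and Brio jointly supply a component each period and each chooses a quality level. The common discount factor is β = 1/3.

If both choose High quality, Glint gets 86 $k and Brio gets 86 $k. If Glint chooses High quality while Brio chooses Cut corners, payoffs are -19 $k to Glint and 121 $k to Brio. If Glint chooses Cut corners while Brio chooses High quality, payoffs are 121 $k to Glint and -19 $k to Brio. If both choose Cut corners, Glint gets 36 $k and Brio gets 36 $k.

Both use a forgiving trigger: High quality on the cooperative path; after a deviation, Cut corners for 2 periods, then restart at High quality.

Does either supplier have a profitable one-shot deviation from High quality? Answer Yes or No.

Yes

IC: β+…+β^2 ≥ (121−86)/(86−36) = 7/10.
At β = 1/3: partial sum = 0.4444 < 0.7000. Cooperation not sustainable.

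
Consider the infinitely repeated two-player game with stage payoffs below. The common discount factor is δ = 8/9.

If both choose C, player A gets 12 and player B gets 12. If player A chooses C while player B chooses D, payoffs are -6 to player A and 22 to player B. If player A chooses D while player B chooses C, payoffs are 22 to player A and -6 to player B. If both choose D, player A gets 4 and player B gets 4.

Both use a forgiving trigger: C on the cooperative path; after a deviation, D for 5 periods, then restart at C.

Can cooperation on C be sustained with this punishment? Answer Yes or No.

IC: δ+…+δ^5 ≥ (22−12)/(12−4) = 5/4.
At δ = 8/9: partial sum = 3.5606 ≥ 1.2500. Cooperation sustainable.

Yes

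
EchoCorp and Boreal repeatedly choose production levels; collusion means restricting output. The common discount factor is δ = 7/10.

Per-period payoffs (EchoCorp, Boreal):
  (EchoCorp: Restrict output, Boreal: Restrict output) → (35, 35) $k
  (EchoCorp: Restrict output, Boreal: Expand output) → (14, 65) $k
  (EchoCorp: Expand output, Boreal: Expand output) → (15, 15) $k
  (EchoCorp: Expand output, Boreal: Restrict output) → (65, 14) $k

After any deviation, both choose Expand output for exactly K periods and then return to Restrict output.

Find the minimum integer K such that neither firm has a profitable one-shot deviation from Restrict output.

3

No profitable deviation requires (35−15)(δ+…+δ^K) ≥ 65−35, i.e. δ+…+δ^K ≥ 3/2 ≈ 1.5000.
With δ = 7/10, the partial sums are K=1: 0.7000, K=2: 1.1900, K=3: 1.5330.
K = 3 is the first length at which the sum reaches 1.5000.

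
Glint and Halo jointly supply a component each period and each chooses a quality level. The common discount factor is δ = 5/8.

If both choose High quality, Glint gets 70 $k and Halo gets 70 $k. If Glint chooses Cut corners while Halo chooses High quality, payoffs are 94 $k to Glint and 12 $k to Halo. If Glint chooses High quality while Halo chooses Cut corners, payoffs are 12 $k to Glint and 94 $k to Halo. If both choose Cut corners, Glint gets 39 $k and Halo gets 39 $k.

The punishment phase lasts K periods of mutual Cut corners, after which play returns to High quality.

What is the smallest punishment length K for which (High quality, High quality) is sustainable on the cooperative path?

2

Need Σ_{k=1}^{K} δ^k ≥ (94−70)/(70−39) = 0.7742 at δ = 5/8.
At K = 1 the sum is 0.6250 < 0.7742; at K = 2 it is 1.0156 ≥ 0.7742.
So the minimum punishment length is K = 2.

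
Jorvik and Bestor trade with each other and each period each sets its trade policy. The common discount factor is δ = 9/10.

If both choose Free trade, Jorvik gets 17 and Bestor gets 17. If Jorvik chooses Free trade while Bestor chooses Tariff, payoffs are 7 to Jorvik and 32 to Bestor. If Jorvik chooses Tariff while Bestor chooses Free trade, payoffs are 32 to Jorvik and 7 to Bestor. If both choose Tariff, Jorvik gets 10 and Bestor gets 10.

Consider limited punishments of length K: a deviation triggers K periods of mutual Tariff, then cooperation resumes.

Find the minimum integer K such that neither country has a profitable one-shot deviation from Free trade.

3

Need Σ_{k=1}^{K} δ^k ≥ (32−17)/(17−10) = 2.1429 at δ = 9/10.
At K = 2 the sum is 1.7100 < 2.1429; at K = 3 it is 2.4390 ≥ 2.1429.
So the minimum punishment length is K = 3.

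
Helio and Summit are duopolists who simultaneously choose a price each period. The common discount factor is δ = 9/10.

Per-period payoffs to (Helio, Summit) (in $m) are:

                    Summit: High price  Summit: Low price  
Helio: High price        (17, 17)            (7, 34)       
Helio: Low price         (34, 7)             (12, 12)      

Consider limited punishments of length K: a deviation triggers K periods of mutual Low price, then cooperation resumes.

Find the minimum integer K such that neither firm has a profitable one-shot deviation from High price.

5

Need Σ_{k=1}^{K} δ^k ≥ (34−17)/(17−12) = 3.4000 at δ = 9/10.
At K = 4 the sum is 3.0951 < 3.4000; at K = 5 it is 3.6856 ≥ 3.4000.
So the minimum punishment length is K = 5.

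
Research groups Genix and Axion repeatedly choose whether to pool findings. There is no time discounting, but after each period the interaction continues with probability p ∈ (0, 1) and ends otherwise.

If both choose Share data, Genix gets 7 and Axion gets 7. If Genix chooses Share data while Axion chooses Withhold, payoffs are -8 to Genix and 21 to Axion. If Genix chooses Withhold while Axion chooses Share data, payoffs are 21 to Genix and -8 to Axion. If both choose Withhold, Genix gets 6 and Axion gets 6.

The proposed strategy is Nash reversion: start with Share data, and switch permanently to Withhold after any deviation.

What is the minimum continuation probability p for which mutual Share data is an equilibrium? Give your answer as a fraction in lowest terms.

14/15

Expected cooperation value is 7 + p·7 + p²·7 + … = 7/(1−p); deviation gives 21 + p·6/(1−p).
7 ≥ 21(1−p) + 6p ⇒ 15p ≥ 14 ⇒ p ≥ 14/15.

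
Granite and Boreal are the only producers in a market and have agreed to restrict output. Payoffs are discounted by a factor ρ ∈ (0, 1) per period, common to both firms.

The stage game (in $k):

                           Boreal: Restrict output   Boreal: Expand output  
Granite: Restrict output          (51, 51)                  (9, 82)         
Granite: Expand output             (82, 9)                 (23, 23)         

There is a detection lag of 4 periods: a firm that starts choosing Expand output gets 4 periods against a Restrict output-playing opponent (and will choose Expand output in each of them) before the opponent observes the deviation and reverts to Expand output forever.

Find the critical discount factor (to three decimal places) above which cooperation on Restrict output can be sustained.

The best deviation is to choose Expand output for all 4 undetected periods, earning 82 each, then 23 forever once detected.
Deviation value: 82(1−ρ^4)/(1−ρ) + 23ρ^4/(1−ρ); cooperation value: 51/(1−ρ).
IC: 51 ≥ 82(1−ρ^4) + 23ρ^4 = 82 − 59ρ^4.
So ρ^4 ≥ 31/59, giving ρ ≥ (31/59)^(1/4) ≈ 0.851.

0.851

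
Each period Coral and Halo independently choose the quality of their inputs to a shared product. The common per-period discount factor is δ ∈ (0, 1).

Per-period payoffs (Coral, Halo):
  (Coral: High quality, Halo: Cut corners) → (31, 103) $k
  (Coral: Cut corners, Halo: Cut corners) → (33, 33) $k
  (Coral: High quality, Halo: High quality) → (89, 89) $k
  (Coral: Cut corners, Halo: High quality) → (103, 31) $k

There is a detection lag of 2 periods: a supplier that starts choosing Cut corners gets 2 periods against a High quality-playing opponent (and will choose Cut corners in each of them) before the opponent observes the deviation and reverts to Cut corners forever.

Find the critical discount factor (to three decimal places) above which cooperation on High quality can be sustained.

A deviator earns 103 for 2 periods, then 33 forever; cooperating earns 89 forever. Multiplying the IC by (1−δ):
89 ≥ 103(1−δ^2) + 33δ^2, so 70·δ^2 ≥ 14 and δ^2 ≥ 1/5.
δ ≥ (1/5)^(1/2) ≈ 0.447.

0.447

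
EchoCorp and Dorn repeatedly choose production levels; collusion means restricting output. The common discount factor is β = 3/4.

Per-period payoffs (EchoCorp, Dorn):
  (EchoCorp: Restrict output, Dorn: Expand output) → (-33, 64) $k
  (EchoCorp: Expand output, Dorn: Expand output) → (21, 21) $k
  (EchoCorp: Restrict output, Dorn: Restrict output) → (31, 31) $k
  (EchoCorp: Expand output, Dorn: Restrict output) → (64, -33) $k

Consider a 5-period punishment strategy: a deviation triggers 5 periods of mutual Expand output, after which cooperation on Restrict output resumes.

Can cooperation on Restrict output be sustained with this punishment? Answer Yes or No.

No

Comparing payoff streams over the 6 periods until play realigns: cooperate → 31(1+β+…+β^5); deviate → 64 + 21(β+…+β^5).
Cooperation is sustained iff (31−21)(β+…+β^5) ≥ 64−31.
β+…+β^5 = 3/4·(1−(3/4)^5)/(1−3/4) = 2.2881, and (64−31)/(31−21) = 3.3000.
2.2881 < 3.3000, so cooperation is not sustainable.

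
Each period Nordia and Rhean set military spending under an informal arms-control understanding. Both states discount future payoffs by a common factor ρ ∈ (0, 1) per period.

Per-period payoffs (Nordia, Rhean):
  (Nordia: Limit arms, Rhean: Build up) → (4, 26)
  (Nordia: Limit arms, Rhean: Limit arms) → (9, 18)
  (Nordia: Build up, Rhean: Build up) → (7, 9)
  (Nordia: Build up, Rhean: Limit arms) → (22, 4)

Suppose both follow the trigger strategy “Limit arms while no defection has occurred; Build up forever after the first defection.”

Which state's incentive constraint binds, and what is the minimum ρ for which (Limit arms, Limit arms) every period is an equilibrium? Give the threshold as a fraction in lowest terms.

Nordia; ρ ≥ 13/15

Nordia's threshold: (22−9)/(22−7) = 13/15.
Rhean's threshold: (26−18)/(26−9) = 8/17.
13/15 > 8/17, so Nordia binds and ρ* = 13/15.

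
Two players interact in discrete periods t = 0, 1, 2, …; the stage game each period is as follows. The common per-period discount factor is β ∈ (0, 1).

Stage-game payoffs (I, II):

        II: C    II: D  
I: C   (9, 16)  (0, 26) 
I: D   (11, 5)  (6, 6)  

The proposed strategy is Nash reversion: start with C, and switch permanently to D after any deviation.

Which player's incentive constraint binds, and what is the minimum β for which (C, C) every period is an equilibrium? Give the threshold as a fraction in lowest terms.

I's threshold: (11−9)/(11−6) = 2/5.
II's threshold: (26−16)/(26−6) = 1/2.
2/5 < 1/2, so II binds and β* = 1/2.

II; β ≥ 1/2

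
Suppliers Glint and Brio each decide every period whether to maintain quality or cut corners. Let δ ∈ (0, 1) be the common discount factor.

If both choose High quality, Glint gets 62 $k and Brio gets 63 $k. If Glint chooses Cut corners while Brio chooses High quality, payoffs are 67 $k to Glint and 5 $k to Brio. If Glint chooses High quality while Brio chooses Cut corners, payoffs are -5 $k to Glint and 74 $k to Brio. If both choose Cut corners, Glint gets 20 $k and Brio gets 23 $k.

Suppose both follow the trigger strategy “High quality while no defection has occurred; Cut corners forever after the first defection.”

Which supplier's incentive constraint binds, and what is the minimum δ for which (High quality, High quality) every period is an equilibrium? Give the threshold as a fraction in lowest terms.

Glint: cooperation gives 62 each period; deviation gives 67 once then 20 forever.
  62/(1−δ) ≥ 67 + 20δ/(1−δ) ⇒ δ ≥ 5/47.
Brio: cooperation gives 63 each period; deviation gives 74 once then 23 forever.
  δ ≥ 11/51.
Both must hold, so the binding constraint is Brio's: δ ≥ 11/51.

Brio; δ ≥ 11/51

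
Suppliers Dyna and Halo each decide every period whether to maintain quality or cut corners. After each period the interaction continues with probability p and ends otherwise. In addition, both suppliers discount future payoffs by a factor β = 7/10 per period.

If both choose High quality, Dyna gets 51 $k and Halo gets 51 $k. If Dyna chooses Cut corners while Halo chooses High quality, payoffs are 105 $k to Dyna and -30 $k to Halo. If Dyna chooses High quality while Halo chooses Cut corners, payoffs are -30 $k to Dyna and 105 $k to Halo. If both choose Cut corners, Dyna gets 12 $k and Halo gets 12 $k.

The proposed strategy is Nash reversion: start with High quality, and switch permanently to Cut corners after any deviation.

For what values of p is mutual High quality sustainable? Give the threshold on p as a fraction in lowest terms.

Expected continuation weight on next period's payoff is β·p = 7/10·p, which plays the role of the discount factor.
Cooperation requires 7/10·p ≥ (105−51)/(105−12) = 18/31, hence p ≥ 180/217.

180/217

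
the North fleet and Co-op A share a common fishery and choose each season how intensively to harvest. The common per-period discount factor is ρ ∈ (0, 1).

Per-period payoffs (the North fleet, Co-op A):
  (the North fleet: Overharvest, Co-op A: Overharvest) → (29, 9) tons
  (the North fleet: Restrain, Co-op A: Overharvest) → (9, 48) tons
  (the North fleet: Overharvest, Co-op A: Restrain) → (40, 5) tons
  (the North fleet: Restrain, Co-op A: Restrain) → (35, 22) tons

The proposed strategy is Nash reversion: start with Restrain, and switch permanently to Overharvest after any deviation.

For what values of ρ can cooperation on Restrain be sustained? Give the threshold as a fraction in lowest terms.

2/3

the North fleet's threshold: (40−35)/(40−29) = 5/11.
Co-op A's threshold: (48−22)/(48−9) = 2/3.
5/11 < 2/3, so Co-op A binds and ρ* = 2/3.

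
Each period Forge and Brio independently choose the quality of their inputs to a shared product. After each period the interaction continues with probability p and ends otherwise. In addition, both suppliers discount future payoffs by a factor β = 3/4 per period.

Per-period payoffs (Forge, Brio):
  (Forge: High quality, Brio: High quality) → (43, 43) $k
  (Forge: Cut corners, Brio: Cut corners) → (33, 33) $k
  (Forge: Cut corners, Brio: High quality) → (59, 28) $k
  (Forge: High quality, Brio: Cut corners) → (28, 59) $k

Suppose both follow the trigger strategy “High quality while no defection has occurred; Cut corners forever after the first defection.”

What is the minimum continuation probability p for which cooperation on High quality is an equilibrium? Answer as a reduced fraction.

Expected continuation weight on next period's payoff is β·p = 3/4·p, which plays the role of the discount factor.
Cooperation requires 3/4·p ≥ (59−43)/(59−33) = 8/13, hence p ≥ 32/39.

32/39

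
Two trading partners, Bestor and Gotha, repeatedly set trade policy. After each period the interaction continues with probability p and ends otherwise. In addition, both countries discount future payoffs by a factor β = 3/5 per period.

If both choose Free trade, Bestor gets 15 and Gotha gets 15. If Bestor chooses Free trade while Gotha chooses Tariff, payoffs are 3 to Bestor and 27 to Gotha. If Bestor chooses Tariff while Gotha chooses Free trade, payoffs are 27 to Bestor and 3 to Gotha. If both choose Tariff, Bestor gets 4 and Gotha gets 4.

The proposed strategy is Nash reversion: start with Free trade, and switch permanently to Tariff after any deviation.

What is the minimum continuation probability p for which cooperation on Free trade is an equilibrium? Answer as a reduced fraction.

With continuation probability p and discount β, the effective per-period discount factor is βp.
Grim-trigger IC: βp ≥ (27−15)/(27−4) = 12/23.
So p ≥ (12/23)/(3/5) = 20/23.

20/23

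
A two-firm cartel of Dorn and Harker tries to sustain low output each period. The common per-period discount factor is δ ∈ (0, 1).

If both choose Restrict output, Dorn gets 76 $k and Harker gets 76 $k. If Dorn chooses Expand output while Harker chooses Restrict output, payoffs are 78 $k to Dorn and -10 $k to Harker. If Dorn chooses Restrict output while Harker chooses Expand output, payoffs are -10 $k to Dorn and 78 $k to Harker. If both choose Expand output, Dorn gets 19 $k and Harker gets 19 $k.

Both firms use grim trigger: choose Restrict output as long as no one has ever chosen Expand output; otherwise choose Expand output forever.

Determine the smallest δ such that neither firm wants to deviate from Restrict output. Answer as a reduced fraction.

76/(1−δ) ≥ 78 + 19δ/(1−δ)
76 ≥ 78 − 59δ
δ ≥ 2/59.

2/59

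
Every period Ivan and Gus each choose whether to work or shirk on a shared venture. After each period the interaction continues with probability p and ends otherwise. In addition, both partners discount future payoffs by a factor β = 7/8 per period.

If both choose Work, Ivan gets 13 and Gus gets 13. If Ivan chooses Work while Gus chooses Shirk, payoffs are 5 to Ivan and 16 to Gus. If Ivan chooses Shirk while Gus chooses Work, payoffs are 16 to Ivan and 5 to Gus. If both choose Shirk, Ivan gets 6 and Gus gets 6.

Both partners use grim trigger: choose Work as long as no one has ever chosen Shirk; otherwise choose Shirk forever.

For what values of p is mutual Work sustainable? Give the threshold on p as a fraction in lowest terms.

12/35

Expected continuation weight on next period's payoff is β·p = 7/8·p, which plays the role of the discount factor.
Cooperation requires 7/8·p ≥ (16−13)/(16−6) = 3/10, hence p ≥ 12/35.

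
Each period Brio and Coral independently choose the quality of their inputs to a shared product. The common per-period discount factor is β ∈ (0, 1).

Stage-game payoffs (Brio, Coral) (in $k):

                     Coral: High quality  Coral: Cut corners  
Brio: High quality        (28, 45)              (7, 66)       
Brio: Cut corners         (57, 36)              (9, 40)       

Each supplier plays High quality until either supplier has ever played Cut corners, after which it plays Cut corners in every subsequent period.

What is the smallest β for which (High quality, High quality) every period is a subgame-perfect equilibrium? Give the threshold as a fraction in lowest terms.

Brio: cooperation gives 28 each period; deviation gives 57 once then 9 forever.
  28/(1−β) ≥ 57 + 9β/(1−β) ⇒ β ≥ 29/48.
Coral: cooperation gives 45 each period; deviation gives 66 once then 40 forever.
  β ≥ 21/26.
Both must hold, so the binding constraint is Coral's: β ≥ 21/26.

21/26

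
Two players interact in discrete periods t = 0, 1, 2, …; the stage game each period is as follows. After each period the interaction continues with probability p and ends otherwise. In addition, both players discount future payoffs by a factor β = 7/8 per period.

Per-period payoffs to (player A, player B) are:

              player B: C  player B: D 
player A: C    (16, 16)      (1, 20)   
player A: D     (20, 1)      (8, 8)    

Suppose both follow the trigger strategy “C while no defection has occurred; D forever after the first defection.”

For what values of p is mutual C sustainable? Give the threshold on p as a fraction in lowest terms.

8/21

Expected continuation weight on next period's payoff is β·p = 7/8·p, which plays the role of the discount factor.
Cooperation requires 7/8·p ≥ (20−16)/(20−8) = 1/3, hence p ≥ 8/21.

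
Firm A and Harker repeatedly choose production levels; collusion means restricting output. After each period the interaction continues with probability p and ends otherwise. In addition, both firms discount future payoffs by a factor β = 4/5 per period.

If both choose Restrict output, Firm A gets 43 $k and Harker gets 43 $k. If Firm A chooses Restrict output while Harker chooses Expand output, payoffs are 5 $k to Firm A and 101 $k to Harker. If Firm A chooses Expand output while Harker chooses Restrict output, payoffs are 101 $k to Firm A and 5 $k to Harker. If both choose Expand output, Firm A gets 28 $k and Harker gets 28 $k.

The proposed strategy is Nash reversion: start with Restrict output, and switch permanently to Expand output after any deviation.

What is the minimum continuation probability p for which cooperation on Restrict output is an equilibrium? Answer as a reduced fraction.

145/146

With continuation probability p and discount β, the effective per-period discount factor is βp.
Grim-trigger IC: βp ≥ (101−43)/(101−28) = 58/73.
So p ≥ (58/73)/(4/5) = 145/146.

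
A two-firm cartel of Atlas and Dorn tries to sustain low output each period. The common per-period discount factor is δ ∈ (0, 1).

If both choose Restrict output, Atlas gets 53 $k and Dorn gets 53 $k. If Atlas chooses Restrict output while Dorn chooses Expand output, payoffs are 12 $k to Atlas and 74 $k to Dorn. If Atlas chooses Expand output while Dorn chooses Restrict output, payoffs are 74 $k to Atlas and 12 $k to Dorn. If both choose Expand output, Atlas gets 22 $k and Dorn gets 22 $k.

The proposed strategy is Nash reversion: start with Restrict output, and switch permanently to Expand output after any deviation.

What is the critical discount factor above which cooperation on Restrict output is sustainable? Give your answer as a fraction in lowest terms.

21/52

Under grim trigger the critical discount factor is (T−C)/(T−P) with T = 74, C = 53, P = 22.
δ* = (74−53)/(74−22) = 21/52.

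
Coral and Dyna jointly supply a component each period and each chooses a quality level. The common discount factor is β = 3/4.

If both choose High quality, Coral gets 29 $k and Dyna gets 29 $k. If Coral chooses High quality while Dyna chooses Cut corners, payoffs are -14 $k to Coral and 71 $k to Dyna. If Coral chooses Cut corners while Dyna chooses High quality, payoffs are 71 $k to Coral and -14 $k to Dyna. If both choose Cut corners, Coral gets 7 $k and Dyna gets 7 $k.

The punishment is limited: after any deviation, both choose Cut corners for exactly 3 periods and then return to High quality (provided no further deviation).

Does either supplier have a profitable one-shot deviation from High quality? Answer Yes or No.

A one-shot deviation gives 71 now, then 7 for 3 periods, then back to 29.
Gain from deviating: (71−29) today; loss: (29−7) in each of the next 3 periods.
No-deviation condition: (29−7)(β+…+β^3) ≥ 71−29, i.e. β+…+β^3 ≥ 21/11.
At β = 3/4: β+…+β^3 = 1.7344 < 1.9091.
So cooperation is not sustainable.

Yes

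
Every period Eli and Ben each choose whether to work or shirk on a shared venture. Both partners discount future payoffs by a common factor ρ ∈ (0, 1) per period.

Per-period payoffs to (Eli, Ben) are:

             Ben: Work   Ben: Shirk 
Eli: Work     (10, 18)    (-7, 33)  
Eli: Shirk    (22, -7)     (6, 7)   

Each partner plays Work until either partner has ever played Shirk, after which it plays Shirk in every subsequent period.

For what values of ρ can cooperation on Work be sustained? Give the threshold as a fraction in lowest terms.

3/4

Eli: cooperation gives 10 each period; deviation gives 22 once then 6 forever.
  10/(1−ρ) ≥ 22 + 6ρ/(1−ρ) ⇒ ρ ≥ 12/16 = 3/4.
Ben: cooperation gives 18 each period; deviation gives 33 once then 7 forever.
  ρ ≥ 15/26.
Both must hold, so the binding constraint is Eli's: ρ ≥ 3/4.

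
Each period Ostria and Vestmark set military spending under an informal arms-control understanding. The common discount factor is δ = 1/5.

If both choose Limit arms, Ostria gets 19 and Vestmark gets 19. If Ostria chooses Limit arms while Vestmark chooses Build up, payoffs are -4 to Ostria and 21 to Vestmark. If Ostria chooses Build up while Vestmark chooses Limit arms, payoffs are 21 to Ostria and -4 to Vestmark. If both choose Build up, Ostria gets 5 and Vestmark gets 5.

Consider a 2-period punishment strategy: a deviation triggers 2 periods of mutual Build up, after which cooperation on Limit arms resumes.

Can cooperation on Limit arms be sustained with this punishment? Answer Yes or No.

Comparing payoff streams over the 3 periods until play realigns: cooperate → 19(1+δ+…+δ^2); deviate → 21 + 5(δ+…+δ^2).
Cooperation is sustained iff (19−5)(δ+…+δ^2) ≥ 21−19.
δ+…+δ^2 = 1/5·(1−(1/5)^2)/(1−1/5) = 0.2400, and (21−19)/(19−5) = 0.1429.
0.2400 ≥ 0.1429, so cooperation is sustainable.

Yes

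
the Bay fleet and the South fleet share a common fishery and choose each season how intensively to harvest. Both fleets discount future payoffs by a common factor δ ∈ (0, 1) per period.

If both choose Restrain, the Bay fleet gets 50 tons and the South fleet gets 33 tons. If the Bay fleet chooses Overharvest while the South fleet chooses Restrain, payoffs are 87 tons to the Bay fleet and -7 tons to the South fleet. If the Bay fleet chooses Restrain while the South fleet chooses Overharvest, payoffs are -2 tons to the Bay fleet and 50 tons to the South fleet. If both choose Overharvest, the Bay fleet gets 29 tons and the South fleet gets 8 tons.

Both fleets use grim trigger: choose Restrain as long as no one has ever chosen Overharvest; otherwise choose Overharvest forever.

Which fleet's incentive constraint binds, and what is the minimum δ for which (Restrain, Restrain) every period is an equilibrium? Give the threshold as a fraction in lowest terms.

the Bay fleet; δ ≥ 37/58

the Bay fleet: cooperation gives 50 each period; deviation gives 87 once then 29 forever.
  50/(1−δ) ≥ 87 + 29δ/(1−δ) ⇒ δ ≥ 37/58.
the South fleet: cooperation gives 33 each period; deviation gives 50 once then 8 forever.
  δ ≥ 17/42.
Both must hold, so the binding constraint is the Bay fleet's: δ ≥ 37/58.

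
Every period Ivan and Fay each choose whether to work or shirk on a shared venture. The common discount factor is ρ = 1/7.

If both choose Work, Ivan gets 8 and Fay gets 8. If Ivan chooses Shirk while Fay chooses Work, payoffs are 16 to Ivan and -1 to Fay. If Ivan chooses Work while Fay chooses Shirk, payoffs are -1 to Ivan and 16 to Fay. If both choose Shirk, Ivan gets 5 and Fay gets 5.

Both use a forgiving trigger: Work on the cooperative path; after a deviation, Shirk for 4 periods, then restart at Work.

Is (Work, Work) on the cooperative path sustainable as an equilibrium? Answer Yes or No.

No

Comparing payoff streams over the 5 periods until play realigns: cooperate → 8(1+ρ+…+ρ^4); deviate → 16 + 5(ρ+…+ρ^4).
Cooperation is sustained iff (8−5)(ρ+…+ρ^4) ≥ 16−8.
ρ+…+ρ^4 = 1/7·(1−(1/7)^4)/(1−1/7) = 0.1666, and (16−8)/(8−5) = 2.6667.
0.1666 < 2.6667, so cooperation is not sustainable.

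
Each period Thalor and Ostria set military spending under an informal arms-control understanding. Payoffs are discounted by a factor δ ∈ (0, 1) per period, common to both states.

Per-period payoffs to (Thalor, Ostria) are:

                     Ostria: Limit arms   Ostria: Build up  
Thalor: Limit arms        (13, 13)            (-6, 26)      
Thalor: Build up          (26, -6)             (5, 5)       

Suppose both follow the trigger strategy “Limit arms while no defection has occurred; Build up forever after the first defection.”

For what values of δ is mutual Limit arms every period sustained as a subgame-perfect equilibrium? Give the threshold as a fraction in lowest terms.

13/21

One-period gain from deviating is 26 − 13 = 13. The loss is 13 − 5 = 8 in every subsequent period, with present value 8·δ/(1−δ).
Deviation is unprofitable when 8·δ/(1−δ) ≥ 13, i.e. δ/(1−δ) ≥ 13/8.
Equivalently δ ≥ 13/(13+8) = 13/21.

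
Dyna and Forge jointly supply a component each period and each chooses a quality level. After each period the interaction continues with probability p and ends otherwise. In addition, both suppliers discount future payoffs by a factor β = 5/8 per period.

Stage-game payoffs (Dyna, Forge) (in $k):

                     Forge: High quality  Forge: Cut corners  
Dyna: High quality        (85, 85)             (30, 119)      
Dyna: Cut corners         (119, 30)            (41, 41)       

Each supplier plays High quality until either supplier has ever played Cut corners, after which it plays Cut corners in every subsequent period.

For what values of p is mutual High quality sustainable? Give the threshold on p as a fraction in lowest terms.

With continuation probability p and discount β, the effective per-period discount factor is βp.
Grim-trigger IC: βp ≥ (119−85)/(119−41) = 17/39.
So p ≥ (17/39)/(5/8) = 136/195.

136/195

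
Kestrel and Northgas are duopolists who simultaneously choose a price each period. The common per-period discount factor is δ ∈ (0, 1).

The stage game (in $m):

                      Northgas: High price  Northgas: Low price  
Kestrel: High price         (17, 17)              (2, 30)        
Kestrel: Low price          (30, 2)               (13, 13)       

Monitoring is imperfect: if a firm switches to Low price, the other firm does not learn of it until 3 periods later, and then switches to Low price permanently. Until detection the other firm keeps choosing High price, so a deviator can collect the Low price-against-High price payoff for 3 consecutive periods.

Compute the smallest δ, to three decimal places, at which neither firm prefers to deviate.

0.914

A deviator earns 30 for 3 periods, then 13 forever; cooperating earns 17 forever. Multiplying the IC by (1−δ):
17 ≥ 30(1−δ^3) + 13δ^3, so 17·δ^3 ≥ 13 and δ^3 ≥ 13/17.
δ ≥ (13/17)^(1/3) ≈ 0.914.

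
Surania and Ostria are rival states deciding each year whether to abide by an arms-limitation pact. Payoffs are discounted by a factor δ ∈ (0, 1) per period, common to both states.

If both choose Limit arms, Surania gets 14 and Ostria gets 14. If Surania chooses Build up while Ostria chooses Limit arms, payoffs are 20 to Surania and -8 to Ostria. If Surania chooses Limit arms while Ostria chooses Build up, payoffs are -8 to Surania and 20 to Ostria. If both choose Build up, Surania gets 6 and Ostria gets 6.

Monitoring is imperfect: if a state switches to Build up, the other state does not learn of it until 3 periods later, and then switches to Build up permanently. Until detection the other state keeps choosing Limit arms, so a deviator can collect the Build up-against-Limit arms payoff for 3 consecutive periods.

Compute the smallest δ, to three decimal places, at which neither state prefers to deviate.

0.754

Deviating for the 3 undetected periods gains 20−14 = 6 per period over cooperation, then loses 14−6 = 8 per period forever once punishment starts.
Gain: 6(1 + δ + … + δ^2); loss: 8·δ^3/(1−δ).
No profitable deviation ⇔ 6(1−δ^3) ≤ 8·δ^3, i.e. δ^3 ≥ 6/(6+8) = 3/7.
Hence δ ≥ (3/7)^(1/3) ≈ 0.754.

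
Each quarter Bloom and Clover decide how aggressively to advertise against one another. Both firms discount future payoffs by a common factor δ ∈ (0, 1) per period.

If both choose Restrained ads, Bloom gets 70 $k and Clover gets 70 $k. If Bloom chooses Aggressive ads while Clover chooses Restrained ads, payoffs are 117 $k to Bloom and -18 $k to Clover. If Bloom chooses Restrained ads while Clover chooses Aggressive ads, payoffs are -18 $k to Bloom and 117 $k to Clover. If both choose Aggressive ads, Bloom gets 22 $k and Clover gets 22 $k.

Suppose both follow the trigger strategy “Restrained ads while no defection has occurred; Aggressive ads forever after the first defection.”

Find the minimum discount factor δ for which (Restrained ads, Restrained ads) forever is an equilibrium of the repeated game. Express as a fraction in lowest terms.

47/95

70/(1−δ) ≥ 117 + 22δ/(1−δ)
70 ≥ 117 − 95δ
δ ≥ 47/95.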